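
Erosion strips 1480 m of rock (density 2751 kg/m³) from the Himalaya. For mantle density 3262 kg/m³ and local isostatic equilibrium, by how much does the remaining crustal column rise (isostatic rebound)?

1250 m

Unloading: uplift u = e ρ_c/ρ_m = 1480 m × 2751/3262 = 1250 m.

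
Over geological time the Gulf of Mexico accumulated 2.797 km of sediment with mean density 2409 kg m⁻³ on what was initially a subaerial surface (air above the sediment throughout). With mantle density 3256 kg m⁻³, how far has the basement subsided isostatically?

2.07 km

Subaerial load: s = t ρ_sed / ρ_m = 2.797 km × 2409/3256 = 2.07 km.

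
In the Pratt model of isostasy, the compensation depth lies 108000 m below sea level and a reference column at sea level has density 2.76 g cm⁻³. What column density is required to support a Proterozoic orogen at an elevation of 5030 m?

2.64 g cm⁻³

Pratt balance: ρ_ref D = ρ (D + h).
ρ = ρ_ref D/(D + h) = 2.76 × 108000 m/(108000 m + 5030 m) = 2.64 g cm⁻³.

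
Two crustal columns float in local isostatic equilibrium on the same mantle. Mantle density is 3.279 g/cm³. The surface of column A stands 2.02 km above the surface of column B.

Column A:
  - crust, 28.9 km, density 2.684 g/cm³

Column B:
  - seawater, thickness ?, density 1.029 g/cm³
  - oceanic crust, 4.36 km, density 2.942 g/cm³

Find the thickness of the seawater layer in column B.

4.05 km

Take the compensation level at the base of the deeper column (depth z_c below the surface of column A) and equate Σ ρ_i t_i down to z_c; mantle fills any gap and the z_c terms cancel.
Column A: 28.9×2.684 + (z_c − 28.9)×3.279
Column B: 2.02×0 + x×1.029 + 4.36×2.942 + (z_c − 2.02 − 4.36 − x)×3.279
The z_c×3.279 term appears on both sides and cancels. Collect the known terms of each column as K = Σ(ρt)_known − 3.279 × (depth of known layers): K_A = 77.5676 − 3.279×28.9 = −17.1955; K_B = 12.82712 − 3.279×(2.02 + 4.36) = −8.0929.
Balance: K_A = K_B − x×(3.279 − 1.029), so x = (K_B − K_A)/(3.279 − 1.029) = 9.1026/2.25 = 4.05 km.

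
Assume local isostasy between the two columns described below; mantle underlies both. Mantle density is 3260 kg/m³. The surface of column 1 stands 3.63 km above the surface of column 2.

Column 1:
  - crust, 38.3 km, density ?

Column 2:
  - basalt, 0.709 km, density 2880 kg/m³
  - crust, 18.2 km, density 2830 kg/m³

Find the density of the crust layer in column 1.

2740 kg/m³

Take the compensation level at the base of the deeper column (depth z_c below the surface of column 1) and equate Σ ρ_i t_i down to z_c; mantle fills any gap and the z_c terms cancel.
Column 1: 38.3×ρ + (z_c − 38.3)×3260
Column 2: 3.63×0 + 0.709×2880 + 18.2×2830 + (z_c − 3.63 − 18.909)×3260
The z_c×3260 term appears on both sides and cancels. Collect the known terms of each column as K = Σ(ρt)_known − 3260 × (depth of known layers): K_1 = 0 − 3260×38.3 = −124858; K_2 = 53547.92 − 3260×(3.63 + 18.909) = −19929.22.
Balance: K_1 + 38.3×ρ = K_2, so ρ = (K_2 − K_1)/38.3 = 104929/38.3 = 2740 kg/m³.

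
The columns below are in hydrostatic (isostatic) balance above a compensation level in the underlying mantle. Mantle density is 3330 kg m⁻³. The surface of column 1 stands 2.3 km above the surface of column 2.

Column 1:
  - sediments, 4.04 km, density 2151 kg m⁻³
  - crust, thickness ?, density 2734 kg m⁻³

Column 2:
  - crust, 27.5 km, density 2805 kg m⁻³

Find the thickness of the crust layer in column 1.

29.1 km

Take the compensation level at the base of the deeper column (depth z_c below the surface of column 1) and equate Σ ρ_i t_i down to z_c; mantle fills any gap and the z_c terms cancel.
Column 1: 4.04×2151 + x×2734 + (z_c − 4.04 − x)×3330
Column 2: 2.3×0 + 27.5×2805 + (z_c − 2.3 − 27.5)×3330
The z_c×3330 term appears on both sides and cancels. Collect the known terms of each column as K = Σ(ρt)_known − 3330 × (depth of known layers): K_1 = 8690.04 − 3330×4.04 = −4763.16; K_2 = 77137.5 − 3330×(2.3 + 27.5) = −22096.5.
Balance: K_1 − x×(3330 − 2734) = K_2, so x = (K_1 − K_2)/(3330 − 2734) = 17333.3/596 = 29.1 km.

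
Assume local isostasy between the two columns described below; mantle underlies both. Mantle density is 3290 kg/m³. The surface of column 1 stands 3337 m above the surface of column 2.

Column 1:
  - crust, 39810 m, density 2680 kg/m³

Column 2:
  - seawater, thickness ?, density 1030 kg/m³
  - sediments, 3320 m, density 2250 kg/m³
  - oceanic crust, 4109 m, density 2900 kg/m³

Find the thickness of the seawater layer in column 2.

3650 m

Take the compensation level at the base of the deeper column (depth z_c below the surface of column 1) and equate Σ ρ_i t_i down to z_c; mantle fills any gap and the z_c terms cancel.
Column 1: 39810×2680 + (z_c − 39810)×3290
Column 2: 3337×0 + x×1030 + 3320×2250 + 4109×2900 + (z_c − 3337 − 7429 − x)×3290
The z_c×3290 term appears on both sides and cancels. Collect the known terms of each column as K = Σ(ρt)_known − 3290 × (depth of known layers): K_1 = 106690800 − 3290×39810 = −24284100; K_2 = 19386100 − 3290×(3337 + 7429) = −16034040.
Balance: K_1 = K_2 − x×(3290 − 1030), so x = (K_2 − K_1)/(3290 − 1030) = 8250060/2260 = 3650 m.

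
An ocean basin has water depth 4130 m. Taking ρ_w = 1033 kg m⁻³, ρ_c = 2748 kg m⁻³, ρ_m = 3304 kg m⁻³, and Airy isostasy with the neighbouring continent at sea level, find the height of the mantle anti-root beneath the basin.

12700 m

Equating mass per unit area of the two columns: replacing crust with seawater at the top is compensated by replacing crust with mantle at the base: d (ρ_c − ρ_w) = a (ρ_m − ρ_c).
a = d (ρ_c − ρ_w)/(ρ_m − ρ_c) = 4130 m × 1715/556 = 12700 m.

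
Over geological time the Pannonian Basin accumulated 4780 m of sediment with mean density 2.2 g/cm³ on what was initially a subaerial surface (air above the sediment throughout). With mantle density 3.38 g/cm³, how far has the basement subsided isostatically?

3110 m

Subaerial load: s = t ρ_sed / ρ_m = 4780 m × 2.2/3.38 = 3110 m.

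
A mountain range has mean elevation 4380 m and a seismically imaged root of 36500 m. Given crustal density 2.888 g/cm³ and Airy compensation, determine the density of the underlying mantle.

3.23 g/cm³

Airy balance: ρ_c h = (ρ_m − ρ_c) r → ρ_m = ρ_c (1 + h/r).
ρ_m = 2.888 × (1 + 4380 m/36500 m) = 3.23 g/cm³.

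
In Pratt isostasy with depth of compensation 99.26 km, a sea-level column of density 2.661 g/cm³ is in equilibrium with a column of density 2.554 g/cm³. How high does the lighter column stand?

ρ_ref D = ρ (D + h) → h = D (ρ_ref − ρ)/ρ.
h = 99.26 km × (2.661 − 2.554)/2.554 = 4.16 km.

4.16 km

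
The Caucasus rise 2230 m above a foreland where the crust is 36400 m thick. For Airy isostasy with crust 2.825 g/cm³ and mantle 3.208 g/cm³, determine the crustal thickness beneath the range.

55100 m

Root depth r = h ρ_c / (ρ_m − ρ_c) = 2230 m × 2.825 / 0.383 = 16450 m.
Total thickness = T + h + r = 36400 m + 2230 m + 16450 m = 55100 m.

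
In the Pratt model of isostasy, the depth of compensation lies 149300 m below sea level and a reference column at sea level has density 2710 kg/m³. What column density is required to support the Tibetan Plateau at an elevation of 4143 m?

Pratt balance: ρ_ref D = ρ (D + h).
ρ = ρ_ref D/(D + h) = 2710 × 149300 m/(149300 m + 4143 m) = 2640 kg/m³.

2640 kg/m³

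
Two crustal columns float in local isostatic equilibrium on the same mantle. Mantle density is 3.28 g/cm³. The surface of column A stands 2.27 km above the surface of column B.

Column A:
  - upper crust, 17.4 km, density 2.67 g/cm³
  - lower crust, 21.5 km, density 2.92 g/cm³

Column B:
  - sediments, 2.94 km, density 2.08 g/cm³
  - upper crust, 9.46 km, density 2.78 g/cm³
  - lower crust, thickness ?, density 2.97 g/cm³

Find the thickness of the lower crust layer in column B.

8.55 km

Take the compensation level at the base of the deeper column (depth z_c below the surface of column A) and equate Σ ρ_i t_i down to z_c; mantle fills any gap and the z_c terms cancel.
Column A: 17.4×2.67 + 21.5×2.92 + (z_c − 38.9)×3.28
Column B: 2.27×0 + 2.94×2.08 + 9.46×2.78 + x×2.97 + (z_c − 2.27 − 12.4 − x)×3.28
The z_c×3.28 term appears on both sides and cancels. Collect the known terms of each column as K = Σ(ρt)_known − 3.28 × (depth of known layers): K_A = 109.238 − 3.28×38.9 = −18.354; K_B = 32.414 − 3.28×(2.27 + 12.4) = −15.7036.
Balance: K_A = K_B − x×(3.28 − 2.97), so x = (K_B − K_A)/(3.28 − 2.97) = 2.6504/0.31 = 8.55 km.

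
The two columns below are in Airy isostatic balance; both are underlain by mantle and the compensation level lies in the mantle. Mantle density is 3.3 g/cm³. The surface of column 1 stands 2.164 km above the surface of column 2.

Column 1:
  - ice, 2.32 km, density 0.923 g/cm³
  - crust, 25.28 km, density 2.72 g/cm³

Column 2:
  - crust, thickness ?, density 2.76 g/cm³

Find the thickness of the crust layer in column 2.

24.1 km

Take the compensation level at the base of the deeper column (depth z_c below the surface of column 1) and equate Σ ρ_i t_i down to z_c; mantle fills any gap and the z_c terms cancel.
Column 1: 2.32×0.923 + 25.28×2.72 + (z_c − 27.6)×3.3
Column 2: 2.164×0 + x×2.76 + (z_c − 2.164 − 0 − x)×3.3
The z_c×3.3 term appears on both sides and cancels. Collect the known terms of each column as K = Σ(ρt)_known − 3.3 × (depth of known layers): K_1 = 70.90296 − 3.3×27.6 = −20.17704; K_2 = 0 − 3.3×(2.164 + 0) = −7.1412.
Balance: K_1 = K_2 − x×(3.3 − 2.76), so x = (K_2 − K_1)/(3.3 − 2.76) = 13.0358/0.54 = 24.1 km.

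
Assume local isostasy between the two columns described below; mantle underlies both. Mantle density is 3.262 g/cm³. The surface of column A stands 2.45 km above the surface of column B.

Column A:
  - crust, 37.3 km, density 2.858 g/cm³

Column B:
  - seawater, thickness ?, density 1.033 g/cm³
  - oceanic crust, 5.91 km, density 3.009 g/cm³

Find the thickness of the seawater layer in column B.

Take the compensation level at the base of the deeper column (depth z_c below the surface of column A) and equate Σ ρ_i t_i down to z_c; mantle fills any gap and the z_c terms cancel.
Column A: 37.3×2.858 + (z_c − 37.3)×3.262
Column B: 2.45×0 + x×1.033 + 5.91×3.009 + (z_c − 2.45 − 5.91 − x)×3.262
The z_c×3.262 term appears on both sides and cancels. Collect the known terms of each column as K = Σ(ρt)_known − 3.262 × (depth of known layers): K_A = 106.6034 − 3.262×37.3 = −15.0692; K_B = 17.78319 − 3.262×(2.45 + 5.91) = −9.48713.
Balance: K_A = K_B − x×(3.262 − 1.033), so x = (K_B − K_A)/(3.262 − 1.033) = 5.58207/2.229 = 2.5 km.

2.5 km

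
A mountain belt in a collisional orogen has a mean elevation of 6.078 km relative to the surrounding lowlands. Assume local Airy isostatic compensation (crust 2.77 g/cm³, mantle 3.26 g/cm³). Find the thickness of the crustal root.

Equating mass per unit area of the two columns: the weight of the topography is balanced by the buoyancy of the root, ρ_c h = (ρ_m − ρ_c) r.
r = h · ρ_c / (ρ_m − ρ_c) = 6.078 km × 2.77 / (3.26 − 2.77) = 34.4 km.

34.4 km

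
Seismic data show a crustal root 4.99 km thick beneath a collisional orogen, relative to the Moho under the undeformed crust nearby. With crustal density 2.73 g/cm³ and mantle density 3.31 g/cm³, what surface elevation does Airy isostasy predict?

Isostatic balance requires: ρ_c h = (ρ_m − ρ_c) r.
h = r (ρ_m − ρ_c) / ρ_c = 4.99 km × (3.31 − 2.73) / 2.73 = 1.06 km.

1.06 km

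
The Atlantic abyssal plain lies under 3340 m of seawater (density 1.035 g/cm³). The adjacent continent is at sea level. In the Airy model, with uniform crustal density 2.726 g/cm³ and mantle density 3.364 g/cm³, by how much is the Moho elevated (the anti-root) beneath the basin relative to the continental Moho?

For local isostatic compensation: replacing crust with seawater at the top is compensated by replacing crust with mantle at the base: d (ρ_c − ρ_w) = a (ρ_m − ρ_c).
a = d (ρ_c − ρ_w)/(ρ_m − ρ_c) = 3340 m × 1.691/0.638 = 8850 m.

8850 m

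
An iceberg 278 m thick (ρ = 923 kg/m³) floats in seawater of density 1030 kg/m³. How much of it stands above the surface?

Floating equilibrium: submerged depth d = t ρ_obj/ρ_fluid = 278 m × 923/1030 = 249.1 m.
Freeboard = t − d = 278 m − 249.1 m = 28.9 m.

28.9 m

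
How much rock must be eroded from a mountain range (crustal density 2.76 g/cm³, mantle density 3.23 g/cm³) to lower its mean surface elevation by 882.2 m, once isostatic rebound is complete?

6060 m

Net drop Δ = e − u = e − e ρ_c/ρ_m = e (ρ_m − ρ_c)/ρ_m.
e = Δ ρ_m/(ρ_m − ρ_c) = 882.2 m × 3.23/0.47 = 6060 m.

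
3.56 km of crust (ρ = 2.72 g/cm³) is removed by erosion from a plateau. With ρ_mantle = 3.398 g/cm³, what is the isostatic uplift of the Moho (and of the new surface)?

2.85 km

Unloading: uplift u = e ρ_c/ρ_m = 3.56 km × 2.72/3.398 = 2.85 km.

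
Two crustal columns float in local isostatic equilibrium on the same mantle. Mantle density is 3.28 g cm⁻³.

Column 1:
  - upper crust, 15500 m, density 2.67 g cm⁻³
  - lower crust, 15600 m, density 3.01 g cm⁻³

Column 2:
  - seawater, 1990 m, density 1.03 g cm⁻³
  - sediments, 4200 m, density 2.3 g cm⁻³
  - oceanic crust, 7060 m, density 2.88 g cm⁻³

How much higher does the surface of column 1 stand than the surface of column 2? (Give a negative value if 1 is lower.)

For any compensation level in the mantle, the mantle terms cancel and isostasy reduces to e = (Σt_1 − Σt_2) − (Σ(ρt)_1 − Σ(ρt)_2) / ρ_m.
Σt_1 = 31100 m; Σt_2 = 13250 m; Σ(ρt)_1 = 88341; Σ(ρt)_2 = 32042.5 (in m·g cm⁻³).
e = (31100 − 13250) − (88341 − 32042.5) / 3.28 = 686 m.

686 m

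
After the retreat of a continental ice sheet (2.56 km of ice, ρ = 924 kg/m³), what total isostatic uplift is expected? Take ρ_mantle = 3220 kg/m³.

Removing the load lets mantle flow back in; uplift u satisfies ρ_ice t = ρ_m u.
u = t ρ_ice/ρ_m = 2.56 km × 924/3220 = 0.735 km.

0.735 km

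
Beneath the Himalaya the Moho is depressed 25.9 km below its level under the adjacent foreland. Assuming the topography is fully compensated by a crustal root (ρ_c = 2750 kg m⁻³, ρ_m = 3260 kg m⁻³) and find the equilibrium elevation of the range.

By Archimedes' principle applied to the lithosphere: ρ_c h = (ρ_m − ρ_c) r.
h = r (ρ_m − ρ_c) / ρ_c = 25.9 km × (3260 − 2750) / 2750 = 4.8 km.

4.8 km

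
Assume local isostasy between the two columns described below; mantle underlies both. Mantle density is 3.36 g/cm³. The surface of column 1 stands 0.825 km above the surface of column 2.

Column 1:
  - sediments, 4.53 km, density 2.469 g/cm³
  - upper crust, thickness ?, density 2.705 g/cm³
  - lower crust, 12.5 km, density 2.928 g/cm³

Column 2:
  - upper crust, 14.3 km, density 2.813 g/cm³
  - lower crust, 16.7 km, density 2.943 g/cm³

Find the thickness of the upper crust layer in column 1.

Take the compensation level at the base of the deeper column (depth z_c below the surface of column 1) and equate Σ ρ_i t_i down to z_c; mantle fills any gap and the z_c terms cancel.
Column 1: 4.53×2.469 + x×2.705 + 12.5×2.928 + (z_c − 17.03 − x)×3.36
Column 2: 0.825×0 + 14.3×2.813 + 16.7×2.943 + (z_c − 0.825 − 31)×3.36
The z_c×3.36 term appears on both sides and cancels. Collect the known terms of each column as K = Σ(ρt)_known − 3.36 × (depth of known layers): K_1 = 47.78457 − 3.36×17.03 = −9.43623; K_2 = 89.374 − 3.36×(0.825 + 31) = −17.558.
Balance: K_1 − x×(3.36 − 2.705) = K_2, so x = (K_1 − K_2)/(3.36 − 2.705) = 8.12177/0.655 = 12.4 km.

12.4 km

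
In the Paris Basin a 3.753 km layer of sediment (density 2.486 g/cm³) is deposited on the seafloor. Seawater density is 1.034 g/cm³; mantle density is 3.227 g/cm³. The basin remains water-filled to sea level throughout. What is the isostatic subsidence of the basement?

Submarine loading: the sediment displaces seawater, and the subsidence is in turn flooded, so s (ρ_m − ρ_w) = t (ρ_sed − ρ_w).
s = 3.753 km × (2.486 − 1.034) / (3.227 − 1.034) = 2.48 km.

2.48 km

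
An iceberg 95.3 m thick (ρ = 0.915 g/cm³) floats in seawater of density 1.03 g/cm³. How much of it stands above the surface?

Floating equilibrium: submerged depth d = t ρ_obj/ρ_fluid = 95.3 m × 0.915/1.03 = 84.66 m.
Freeboard = t − d = 95.3 m − 84.66 m = 10.6 m.

10.6 m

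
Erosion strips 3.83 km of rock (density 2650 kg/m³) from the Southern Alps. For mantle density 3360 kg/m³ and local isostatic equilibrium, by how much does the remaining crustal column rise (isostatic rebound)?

Unloading: uplift u = e ρ_c/ρ_m = 3.83 km × 2650/3360 = 3.02 km.

3.02 km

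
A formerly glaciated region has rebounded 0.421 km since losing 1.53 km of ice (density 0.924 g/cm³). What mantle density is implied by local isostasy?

ρ_m = ρ_ice t / u = 0.924 × 1.53 km/0.421 km = 3.36 g/cm³.

3.36 g/cm³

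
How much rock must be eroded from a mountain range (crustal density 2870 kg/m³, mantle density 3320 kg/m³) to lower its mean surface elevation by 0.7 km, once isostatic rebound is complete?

5.16 km

Net drop Δ = e − u = e − e ρ_c/ρ_m = e (ρ_m − ρ_c)/ρ_m.
e = Δ ρ_m/(ρ_m − ρ_c) = 0.7 km × 3320/450 = 5.16 km.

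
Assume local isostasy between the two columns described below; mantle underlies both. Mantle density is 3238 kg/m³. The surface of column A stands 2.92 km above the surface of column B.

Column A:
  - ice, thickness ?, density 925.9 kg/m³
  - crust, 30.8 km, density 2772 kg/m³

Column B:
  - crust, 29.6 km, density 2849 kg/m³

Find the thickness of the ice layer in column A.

Take the compensation level at the base of the deeper column (depth z_c below the surface of column A) and equate Σ ρ_i t_i down to z_c; mantle fills any gap and the z_c terms cancel.
Column A: x×925.9 + 30.8×2772 + (z_c − 30.8 − x)×3238
Column B: 2.92×0 + 29.6×2849 + (z_c − 2.92 − 29.6)×3238
The z_c×3238 term appears on both sides and cancels. Collect the known terms of each column as K = Σ(ρt)_known − 3238 × (depth of known layers): K_A = 85377.6 − 3238×30.8 = −14352.8; K_B = 84330.4 − 3238×(2.92 + 29.6) = −20969.36.
Balance: K_A − x×(3238 − 925.9) = K_B, so x = (K_A − K_B)/(3238 − 925.9) = 6616.56/2312.1 = 2.86 km.

2.86 km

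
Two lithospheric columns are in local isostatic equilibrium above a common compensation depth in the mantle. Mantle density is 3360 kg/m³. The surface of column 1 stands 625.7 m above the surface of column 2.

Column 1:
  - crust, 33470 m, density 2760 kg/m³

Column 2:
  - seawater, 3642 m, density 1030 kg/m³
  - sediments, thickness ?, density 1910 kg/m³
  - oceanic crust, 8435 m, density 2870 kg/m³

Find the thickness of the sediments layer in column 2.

Take the compensation level at the base of the deeper column (depth z_c below the surface of column 1) and equate Σ ρ_i t_i down to z_c; mantle fills any gap and the z_c terms cancel.
Column 1: 33470×2760 + (z_c − 33470)×3360
Column 2: 625.7×0 + 3642×1030 + x×1910 + 8435×2870 + (z_c − 625.7 − 12077 − x)×3360
The z_c×3360 term appears on both sides and cancels. Collect the known terms of each column as K = Σ(ρt)_known − 3360 × (depth of known layers): K_1 = 92377200 − 3360×33470 = −20082000; K_2 = 27959710 − 3360×(625.7 + 12077) = −14721362.
Balance: K_1 = K_2 − x×(3360 − 1910), so x = (K_2 − K_1)/(3360 − 1910) = 5360640/1450 = 3700 m.

3700 m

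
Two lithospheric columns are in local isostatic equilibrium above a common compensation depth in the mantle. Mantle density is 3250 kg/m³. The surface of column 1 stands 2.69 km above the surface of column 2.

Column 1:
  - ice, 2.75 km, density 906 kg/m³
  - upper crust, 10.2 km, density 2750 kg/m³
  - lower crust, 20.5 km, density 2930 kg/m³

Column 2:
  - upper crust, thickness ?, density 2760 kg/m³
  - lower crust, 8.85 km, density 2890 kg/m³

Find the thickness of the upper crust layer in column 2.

Take the compensation level at the base of the deeper column (depth z_c below the surface of column 1) and equate Σ ρ_i t_i down to z_c; mantle fills any gap and the z_c terms cancel.
Column 1: 2.75×906 + 10.2×2750 + 20.5×2930 + (z_c − 33.45)×3250
Column 2: 2.69×0 + x×2760 + 8.85×2890 + (z_c − 2.69 − 8.85 − x)×3250
The z_c×3250 term appears on both sides and cancels. Collect the known terms of each column as K = Σ(ρt)_known − 3250 × (depth of known layers): K_1 = 90606.5 − 3250×33.45 = −18106; K_2 = 25576.5 − 3250×(2.69 + 8.85) = −11928.5.
Balance: K_1 = K_2 − x×(3250 − 2760), so x = (K_2 − K_1)/(3250 − 2760) = 6177.5/490 = 12.6 km.

12.6 km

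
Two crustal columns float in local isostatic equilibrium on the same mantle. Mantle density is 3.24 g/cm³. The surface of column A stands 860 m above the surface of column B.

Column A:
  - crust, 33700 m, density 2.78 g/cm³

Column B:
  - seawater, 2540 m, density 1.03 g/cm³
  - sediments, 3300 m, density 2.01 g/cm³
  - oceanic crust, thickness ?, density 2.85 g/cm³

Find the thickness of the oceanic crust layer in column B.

Take the compensation level at the base of the deeper column (depth z_c below the surface of column A) and equate Σ ρ_i t_i down to z_c; mantle fills any gap and the z_c terms cancel.
Column A: 33700×2.78 + (z_c − 33700)×3.24
Column B: 860×0 + 2540×1.03 + 3300×2.01 + x×2.85 + (z_c − 860 − 5840 − x)×3.24
The z_c×3.24 term appears on both sides and cancels. Collect the known terms of each column as K = Σ(ρt)_known − 3.24 × (depth of known layers): K_A = 93686 − 3.24×33700 = −15502; K_B = 9249.2 − 3.24×(860 + 5840) = −12458.8.
Balance: K_A = K_B − x×(3.24 − 2.85), so x = (K_B − K_A)/(3.24 − 2.85) = 3043.2/0.39 = 7800 m.

7800 m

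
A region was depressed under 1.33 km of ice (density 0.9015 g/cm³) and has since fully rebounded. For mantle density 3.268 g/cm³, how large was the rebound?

Removing the load lets mantle flow back in; uplift u satisfies ρ_ice t = ρ_m u.
u = t ρ_ice/ρ_m = 1.33 km × 0.9015/3.268 = 0.367 km.

0.367 km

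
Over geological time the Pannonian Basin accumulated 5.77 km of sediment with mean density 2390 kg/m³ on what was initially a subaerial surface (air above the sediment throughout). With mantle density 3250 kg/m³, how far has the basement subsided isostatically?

Subaerial load: s = t ρ_sed / ρ_m = 5.77 km × 2390/3250 = 4.24 km.

4.24 km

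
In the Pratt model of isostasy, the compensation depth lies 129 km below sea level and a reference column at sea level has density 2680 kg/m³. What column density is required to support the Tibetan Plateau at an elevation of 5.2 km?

Pratt balance: ρ_ref D = ρ (D + h).
ρ = ρ_ref D/(D + h) = 2680 × 129 km/(129 km + 5.2 km) = 2580 kg/m³.

2580 kg/m³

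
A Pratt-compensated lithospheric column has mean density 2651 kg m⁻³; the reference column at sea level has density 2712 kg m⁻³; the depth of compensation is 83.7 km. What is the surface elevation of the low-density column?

1.93 km

ρ_ref D = ρ (D + h) → h = D (ρ_ref − ρ)/ρ.
h = 83.7 km × (2712 − 2651)/2651 = 1.93 km.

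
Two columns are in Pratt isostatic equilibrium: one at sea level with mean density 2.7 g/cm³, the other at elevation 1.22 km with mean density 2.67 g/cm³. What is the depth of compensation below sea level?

ρ_ref D = ρ (D + h) → D (ρ_ref − ρ) = ρ h.
D = ρ h/(ρ_ref − ρ) = 2.67 × 1.22 km/(2.7 − 2.67) = 109 km.

109 km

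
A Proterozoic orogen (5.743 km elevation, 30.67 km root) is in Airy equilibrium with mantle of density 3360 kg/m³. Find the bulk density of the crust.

2830 kg/m³

ρ_c h = (ρ_m − ρ_c) r → ρ_c (h + r) = ρ_m r → ρ_c = ρ_m r / (h + r).
ρ_c = 3360 × 30.67 km / (5.743 km + 30.67 km) = 2830 kg/m³.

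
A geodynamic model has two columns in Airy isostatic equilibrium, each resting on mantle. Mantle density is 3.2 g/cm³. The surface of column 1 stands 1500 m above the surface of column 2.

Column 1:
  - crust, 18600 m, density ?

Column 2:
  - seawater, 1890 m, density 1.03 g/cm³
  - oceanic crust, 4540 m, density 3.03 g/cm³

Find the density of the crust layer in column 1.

Take the compensation level at the base of the deeper column (depth z_c below the surface of column 1) and equate Σ ρ_i t_i down to z_c; mantle fills any gap and the z_c terms cancel.
Column 1: 18600×ρ + (z_c − 18600)×3.2
Column 2: 1500×0 + 1890×1.03 + 4540×3.03 + (z_c − 1500 − 6430)×3.2
The z_c×3.2 term appears on both sides and cancels. Collect the known terms of each column as K = Σ(ρt)_known − 3.2 × (depth of known layers): K_1 = 0 − 3.2×18600 = −59520; K_2 = 15702.9 − 3.2×(1500 + 6430) = −9673.1.
Balance: K_1 + 18600×ρ = K_2, so ρ = (K_2 − K_1)/18600 = 49846.9/18600 = 2.68 g/cm³.

2.68 g/cm³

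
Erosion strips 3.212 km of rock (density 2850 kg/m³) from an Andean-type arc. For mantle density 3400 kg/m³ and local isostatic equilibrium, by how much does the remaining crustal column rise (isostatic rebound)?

Unloading: uplift u = e ρ_c/ρ_m = 3.212 km × 2850/3400 = 2.69 km.

2.69 km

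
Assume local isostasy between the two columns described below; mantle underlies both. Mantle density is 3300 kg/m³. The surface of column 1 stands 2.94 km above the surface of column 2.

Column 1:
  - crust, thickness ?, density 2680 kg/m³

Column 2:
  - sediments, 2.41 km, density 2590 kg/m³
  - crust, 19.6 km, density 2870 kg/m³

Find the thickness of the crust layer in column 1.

Take the compensation level at the base of the deeper column (depth z_c below the surface of column 1) and equate Σ ρ_i t_i down to z_c; mantle fills any gap and the z_c terms cancel.
Column 1: x×2680 + (z_c − 0 − x)×3300
Column 2: 2.94×0 + 2.41×2590 + 19.6×2870 + (z_c − 2.94 − 22.01)×3300
The z_c×3300 term appears on both sides and cancels. Collect the known terms of each column as K = Σ(ρt)_known − 3300 × (depth of known layers): K_1 = 0 − 3300×0 = 0; K_2 = 62493.9 − 3300×(2.94 + 22.01) = −19841.1.
Balance: K_1 − x×(3300 − 2680) = K_2, so x = (K_1 − K_2)/(3300 − 2680) = 19841.1/620 = 32 km.

32 km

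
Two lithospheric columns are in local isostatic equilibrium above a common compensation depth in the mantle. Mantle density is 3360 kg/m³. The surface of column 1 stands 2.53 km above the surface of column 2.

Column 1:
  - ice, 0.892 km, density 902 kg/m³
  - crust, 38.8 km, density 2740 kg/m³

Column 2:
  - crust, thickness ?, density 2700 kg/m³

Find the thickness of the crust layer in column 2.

26.9 km

Take the compensation level at the base of the deeper column (depth z_c below the surface of column 1) and equate Σ ρ_i t_i down to z_c; mantle fills any gap and the z_c terms cancel.
Column 1: 0.892×902 + 38.8×2740 + (z_c − 39.692)×3360
Column 2: 2.53×0 + x×2700 + (z_c − 2.53 − 0 − x)×3360
The z_c×3360 term appears on both sides and cancels. Collect the known terms of each column as K = Σ(ρt)_known − 3360 × (depth of known layers): K_1 = 107116.584 − 3360×39.692 = −26248.536; K_2 = 0 − 3360×(2.53 + 0) = −8500.8.
Balance: K_1 = K_2 − x×(3360 − 2700), so x = (K_2 − K_1)/(3360 − 2700) = 17747.7/660 = 26.9 km.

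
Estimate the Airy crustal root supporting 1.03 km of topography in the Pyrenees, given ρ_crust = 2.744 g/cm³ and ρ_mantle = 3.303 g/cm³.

5.06 km

By Archimedes' principle applied to the lithosphere: the weight of the topography is balanced by the buoyancy of the root, ρ_c h = (ρ_m − ρ_c) r.
r = h · ρ_c / (ρ_m − ρ_c) = 1.03 km × 2.744 / (3.303 − 2.744) = 5.06 km.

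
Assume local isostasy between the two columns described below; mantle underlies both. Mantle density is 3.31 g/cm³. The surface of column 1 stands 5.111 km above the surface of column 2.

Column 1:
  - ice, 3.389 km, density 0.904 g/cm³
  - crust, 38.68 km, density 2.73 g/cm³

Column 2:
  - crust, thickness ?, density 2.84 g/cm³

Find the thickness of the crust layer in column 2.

29.1 km

Take the compensation level at the base of the deeper column (depth z_c below the surface of column 1) and equate Σ ρ_i t_i down to z_c; mantle fills any gap and the z_c terms cancel.
Column 1: 3.389×0.904 + 38.68×2.73 + (z_c − 42.069)×3.31
Column 2: 5.111×0 + x×2.84 + (z_c − 5.111 − 0 − x)×3.31
The z_c×3.31 term appears on both sides and cancels. Collect the known terms of each column as K = Σ(ρt)_known − 3.31 × (depth of known layers): K_1 = 108.660056 − 3.31×42.069 = −30.588334; K_2 = 0 − 3.31×(5.111 + 0) = −16.91741.
Balance: K_1 = K_2 − x×(3.31 − 2.84), so x = (K_2 − K_1)/(3.31 − 2.84) = 13.6709/0.47 = 29.1 km.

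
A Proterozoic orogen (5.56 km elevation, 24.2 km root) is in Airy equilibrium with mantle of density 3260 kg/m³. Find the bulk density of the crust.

ρ_c h = (ρ_m − ρ_c) r → ρ_c (h + r) = ρ_m r → ρ_c = ρ_m r / (h + r).
ρ_c = 3260 × 24.2 km / (5.56 km + 24.2 km) = 2650 kg/m³.

2650 kg/m³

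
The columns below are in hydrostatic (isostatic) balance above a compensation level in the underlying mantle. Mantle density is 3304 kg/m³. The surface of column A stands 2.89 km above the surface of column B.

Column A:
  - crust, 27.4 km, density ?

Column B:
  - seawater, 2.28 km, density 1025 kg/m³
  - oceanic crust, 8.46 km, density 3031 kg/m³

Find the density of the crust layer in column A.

Take the compensation level at the base of the deeper column (depth z_c below the surface of column A) and equate Σ ρ_i t_i down to z_c; mantle fills any gap and the z_c terms cancel.
Column A: 27.4×ρ + (z_c − 27.4)×3304
Column B: 2.89×0 + 2.28×1025 + 8.46×3031 + (z_c − 2.89 − 10.74)×3304
The z_c×3304 term appears on both sides and cancels. Collect the known terms of each column as K = Σ(ρt)_known − 3304 × (depth of known layers): K_A = 0 − 3304×27.4 = −90529.6; K_B = 27979.26 − 3304×(2.89 + 10.74) = −17054.26.
Balance: K_A + 27.4×ρ = K_B, so ρ = (K_B − K_A)/27.4 = 73475.3/27.4 = 2680 kg/m³.

2680 kg/m³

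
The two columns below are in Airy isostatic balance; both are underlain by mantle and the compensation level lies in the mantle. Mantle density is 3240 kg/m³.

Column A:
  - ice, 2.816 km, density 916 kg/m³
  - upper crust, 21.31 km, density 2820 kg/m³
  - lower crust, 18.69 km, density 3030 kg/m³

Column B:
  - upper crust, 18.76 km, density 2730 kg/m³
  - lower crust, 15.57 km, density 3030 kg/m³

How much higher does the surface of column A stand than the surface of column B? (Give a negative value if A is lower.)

For any compensation level in the mantle, the mantle terms cancel and isostasy reduces to e = (Σt_A − Σt_B) − (Σ(ρt)_A − Σ(ρt)_B) / ρ_m.
Σt_A = 42.816 km; Σt_B = 34.33 km; Σ(ρt)_A = 119304.356; Σ(ρt)_B = 98391.9 (in km·kg/m³).
e = (42.816 − 34.33) − (119304.356 − 98391.9) / 3240 = 2.03 km.

2.03 km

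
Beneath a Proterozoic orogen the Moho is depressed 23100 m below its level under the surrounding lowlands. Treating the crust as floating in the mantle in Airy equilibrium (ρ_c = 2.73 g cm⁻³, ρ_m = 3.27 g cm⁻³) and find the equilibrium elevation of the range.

4570 m

Equating mass per unit area of the two columns: ρ_c h = (ρ_m − ρ_c) r.
h = r (ρ_m − ρ_c) / ρ_c = 23100 m × (3.27 − 2.73) / 2.73 = 4570 m.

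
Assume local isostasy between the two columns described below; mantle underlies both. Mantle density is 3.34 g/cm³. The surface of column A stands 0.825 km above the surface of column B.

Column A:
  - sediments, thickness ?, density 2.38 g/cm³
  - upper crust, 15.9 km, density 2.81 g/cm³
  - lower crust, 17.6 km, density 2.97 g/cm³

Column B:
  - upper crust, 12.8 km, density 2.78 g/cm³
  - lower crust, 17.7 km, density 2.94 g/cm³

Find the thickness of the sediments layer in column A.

Take the compensation level at the base of the deeper column (depth z_c below the surface of column A) and equate Σ ρ_i t_i down to z_c; mantle fills any gap and the z_c terms cancel.
Column A: x×2.38 + 15.9×2.81 + 17.6×2.97 + (z_c − 33.5 − x)×3.34
Column B: 0.825×0 + 12.8×2.78 + 17.7×2.94 + (z_c − 0.825 − 30.5)×3.34
The z_c×3.34 term appears on both sides and cancels. Collect the known terms of each column as K = Σ(ρt)_known − 3.34 × (depth of known layers): K_A = 96.951 − 3.34×33.5 = −14.939; K_B = 87.622 − 3.34×(0.825 + 30.5) = −17.0035.
Balance: K_A − x×(3.34 − 2.38) = K_B, so x = (K_A − K_B)/(3.34 − 2.38) = 2.0645/0.96 = 2.15 km.

2.15 km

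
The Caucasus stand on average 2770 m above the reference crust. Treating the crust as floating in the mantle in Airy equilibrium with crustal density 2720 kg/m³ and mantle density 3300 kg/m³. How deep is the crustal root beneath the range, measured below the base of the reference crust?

Isostatic balance requires: the weight of the topography is balanced by the buoyancy of the root, ρ_c h = (ρ_m − ρ_c) r.
r = h · ρ_c / (ρ_m − ρ_c) = 2770 m × 2720 / (3300 − 2720) = 13000 m.

13000 m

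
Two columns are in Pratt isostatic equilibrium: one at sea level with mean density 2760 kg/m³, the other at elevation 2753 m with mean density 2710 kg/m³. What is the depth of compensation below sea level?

149000 m

ρ_ref D = ρ (D + h) → D (ρ_ref − ρ) = ρ h.
D = ρ h/(ρ_ref − ρ) = 2710 × 2753 m/(2760 − 2710) = 149000 m.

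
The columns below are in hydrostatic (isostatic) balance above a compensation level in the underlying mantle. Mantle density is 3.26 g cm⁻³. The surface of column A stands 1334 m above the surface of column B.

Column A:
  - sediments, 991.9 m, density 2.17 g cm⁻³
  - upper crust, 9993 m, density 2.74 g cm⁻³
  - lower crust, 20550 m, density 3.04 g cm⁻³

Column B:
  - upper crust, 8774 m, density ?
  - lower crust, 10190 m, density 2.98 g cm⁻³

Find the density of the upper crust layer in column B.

Take the compensation level at the base of the deeper column (depth z_c below the surface of column A) and equate Σ ρ_i t_i down to z_c; mantle fills any gap and the z_c terms cancel.
Column A: 991.9×2.17 + 9993×2.74 + 20550×3.04 + (z_c − 31534.9)×3.26
Column B: 1334×0 + 8774×ρ + 10190×2.98 + (z_c − 1334 − 18964)×3.26
The z_c×3.26 term appears on both sides and cancels. Collect the known terms of each column as K = Σ(ρt)_known − 3.26 × (depth of known layers): K_A = 92005.243 − 3.26×31534.9 = −10798.531; K_B = 30366.2 − 3.26×(1334 + 18964) = −35805.28.
Balance: K_A = K_B + 8774×ρ, so ρ = (K_A − K_B)/8774 = 25006.7/8774 = 2.85 g cm⁻³.

2.85 g cm⁻³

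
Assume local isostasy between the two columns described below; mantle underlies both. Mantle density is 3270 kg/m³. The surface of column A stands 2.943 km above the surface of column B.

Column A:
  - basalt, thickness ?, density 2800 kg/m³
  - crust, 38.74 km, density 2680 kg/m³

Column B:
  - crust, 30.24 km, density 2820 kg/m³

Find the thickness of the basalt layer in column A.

0.798 km

Take the compensation level at the base of the deeper column (depth z_c below the surface of column A) and equate Σ ρ_i t_i down to z_c; mantle fills any gap and the z_c terms cancel.
Column A: x×2800 + 38.74×2680 + (z_c − 38.74 − x)×3270
Column B: 2.943×0 + 30.24×2820 + (z_c − 2.943 − 30.24)×3270
The z_c×3270 term appears on both sides and cancels. Collect the known terms of each column as K = Σ(ρt)_known − 3270 × (depth of known layers): K_A = 103823.2 − 3270×38.74 = −22856.6; K_B = 85276.8 − 3270×(2.943 + 30.24) = −23231.61.
Balance: K_A − x×(3270 − 2800) = K_B, so x = (K_A − K_B)/(3270 − 2800) = 375.01/470 = 0.798 km.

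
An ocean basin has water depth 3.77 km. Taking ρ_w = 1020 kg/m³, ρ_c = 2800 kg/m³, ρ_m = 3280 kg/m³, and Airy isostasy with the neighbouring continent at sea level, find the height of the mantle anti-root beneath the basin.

For local isostatic compensation: replacing crust with seawater at the top is compensated by replacing crust with mantle at the base: d (ρ_c − ρ_w) = a (ρ_m − ρ_c).
a = d (ρ_c − ρ_w)/(ρ_m − ρ_c) = 3.77 km × 1780/480 = 14 km.

14 km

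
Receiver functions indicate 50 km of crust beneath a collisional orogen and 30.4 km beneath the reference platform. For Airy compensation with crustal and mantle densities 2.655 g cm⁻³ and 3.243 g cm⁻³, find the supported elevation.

Excess crust Δ = 50 km − 30.4 km = 19.6 km, split between elevation h and root r with h + r = Δ.
Airy balance ρ_c h = (ρ_m − ρ_c) r gives r = h ρ_c/(ρ_m − ρ_c), so h (1 + ρ_c/(ρ_m − ρ_c)) = Δ, i.e. h = Δ (ρ_m − ρ_c)/ρ_m.
h = 19.6 km × 0.588/3.243 = 3.55 km.

3.55 km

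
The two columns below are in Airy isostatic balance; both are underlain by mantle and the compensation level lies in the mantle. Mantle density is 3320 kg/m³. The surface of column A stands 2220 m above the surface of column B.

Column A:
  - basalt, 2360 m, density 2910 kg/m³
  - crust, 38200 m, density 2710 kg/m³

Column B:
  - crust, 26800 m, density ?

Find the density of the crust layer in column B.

2690 kg/m³

Take the compensation level at the base of the deeper column (depth z_c below the surface of column A) and equate Σ ρ_i t_i down to z_c; mantle fills any gap and the z_c terms cancel.
Column A: 2360×2910 + 38200×2710 + (z_c − 40560)×3320
Column B: 2220×0 + 26800×ρ + (z_c − 2220 − 26800)×3320
The z_c×3320 term appears on both sides and cancels. Collect the known terms of each column as K = Σ(ρt)_known − 3320 × (depth of known layers): K_A = 110389600 − 3320×40560 = −24269600; K_B = 0 − 3320×(2220 + 26800) = −96346400.
Balance: K_A = K_B + 26800×ρ, so ρ = (K_A − K_B)/26800 = 72076800/26800 = 2690 kg/m³.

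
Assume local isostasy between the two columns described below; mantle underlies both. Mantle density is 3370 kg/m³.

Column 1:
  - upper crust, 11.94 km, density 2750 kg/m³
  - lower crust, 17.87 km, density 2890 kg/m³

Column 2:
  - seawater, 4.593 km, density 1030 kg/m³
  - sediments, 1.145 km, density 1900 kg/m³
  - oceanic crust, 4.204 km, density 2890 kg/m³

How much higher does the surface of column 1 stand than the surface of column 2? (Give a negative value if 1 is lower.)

0.455 km

For any compensation level in the mantle, the mantle terms cancel and isostasy reduces to e = (Σt_1 − Σt_2) − (Σ(ρt)_1 − Σ(ρt)_2) / ρ_m.
Σt_1 = 29.81 km; Σt_2 = 9.942 km; Σ(ρt)_1 = 84479.3; Σ(ρt)_2 = 19055.85 (in km·kg/m³).
e = (29.81 − 9.942) − (84479.3 − 19055.85) / 3370 = 0.455 km.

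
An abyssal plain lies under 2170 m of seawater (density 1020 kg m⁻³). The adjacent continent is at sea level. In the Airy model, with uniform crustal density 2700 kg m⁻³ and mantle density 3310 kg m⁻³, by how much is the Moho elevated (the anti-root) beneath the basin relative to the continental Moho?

In Airy isostatic equilibrium: replacing crust with seawater at the top is compensated by replacing crust with mantle at the base: d (ρ_c − ρ_w) = a (ρ_m − ρ_c).
a = d (ρ_c − ρ_w)/(ρ_m − ρ_c) = 2170 m × 1680/610 = 5980 m.

5980 m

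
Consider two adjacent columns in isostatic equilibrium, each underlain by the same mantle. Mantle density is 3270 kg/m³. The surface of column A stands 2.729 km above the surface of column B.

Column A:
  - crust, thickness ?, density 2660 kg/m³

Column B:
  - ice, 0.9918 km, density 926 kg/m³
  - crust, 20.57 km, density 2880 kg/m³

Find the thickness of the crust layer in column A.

Take the compensation level at the base of the deeper column (depth z_c below the surface of column A) and equate Σ ρ_i t_i down to z_c; mantle fills any gap and the z_c terms cancel.
Column A: x×2660 + (z_c − 0 − x)×3270
Column B: 2.729×0 + 0.9918×926 + 20.57×2880 + (z_c − 2.729 − 21.5618)×3270
The z_c×3270 term appears on both sides and cancels. Collect the known terms of each column as K = Σ(ρt)_known − 3270 × (depth of known layers): K_A = 0 − 3270×0 = 0; K_B = 60160.0068 − 3270×(2.729 + 21.5618) = −19270.9092.
Balance: K_A − x×(3270 − 2660) = K_B, so x = (K_A − K_B)/(3270 − 2660) = 19270.9/610 = 31.6 km.

31.6 km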